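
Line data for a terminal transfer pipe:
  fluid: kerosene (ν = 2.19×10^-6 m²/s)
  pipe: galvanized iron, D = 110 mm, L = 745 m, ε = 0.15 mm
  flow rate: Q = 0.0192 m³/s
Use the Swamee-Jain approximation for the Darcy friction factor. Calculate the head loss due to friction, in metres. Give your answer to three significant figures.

V = 4Q/(πD²) = 4·0.0192/(π·0.110²) = 2.020 m/s
Re = VD/ν = 2.020·0.110/2.19×10^-6 = 1.01×10^5 → turbulent
ε/D = 0.15/110 = 0.00136
Swamee-Jain: f = 0.02350
h_f = f(L/D)V²/(2g) = 0.02350·(745/0.110)·2.020²/(2·9.81) = 33.12 m

h_f ≈ 33.1 m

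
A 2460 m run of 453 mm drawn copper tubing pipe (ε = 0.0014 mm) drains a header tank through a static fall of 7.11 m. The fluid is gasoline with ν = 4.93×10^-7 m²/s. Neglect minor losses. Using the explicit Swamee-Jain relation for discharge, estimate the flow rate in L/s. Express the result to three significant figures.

Q ≈ 245 L/s

Swamee-Jain (Type II): Q = -0.965·√(gD⁵h_f/L)·ln[ε/(3.7D) + √(3.17ν²L/(gD³h_f))]
√(gD⁵h_f/L) = √(9.81·0.453⁵·7.11/2460) = 0.02326
ε/(3.7D) = 8.35×10^-7; √(3.17ν²L/(gD³h_f)) = 1.71×10^-5
Q = -0.965·0.02326·ln(1.793×10^-5) = 0.2453 m³/s
Check: V = 1.52 m/s, Re = 1.40×10^6, f = 0.01107, h_f = 7.10 m ≈ 7.11 m ✓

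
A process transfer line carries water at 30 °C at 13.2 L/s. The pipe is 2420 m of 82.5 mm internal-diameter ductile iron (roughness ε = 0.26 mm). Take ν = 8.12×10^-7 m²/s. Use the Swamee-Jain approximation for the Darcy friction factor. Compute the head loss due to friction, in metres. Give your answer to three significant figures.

V = 4Q/(πD²) = 4·0.0132/(π·0.0825²) = 2.469 m/s
Re = VD/ν = 2.469·0.0825/8.12×10^-7 = 2.51×10^5 → turbulent
ε/D = 0.26/82.5 = 0.00315
Swamee-Jain: f = 0.02721
h_f = f(L/D)V²/(2g) = 0.02721·(2420/0.0825)·2.469²/(2·9.81) = 248.1 m

h_f ≈ 248 m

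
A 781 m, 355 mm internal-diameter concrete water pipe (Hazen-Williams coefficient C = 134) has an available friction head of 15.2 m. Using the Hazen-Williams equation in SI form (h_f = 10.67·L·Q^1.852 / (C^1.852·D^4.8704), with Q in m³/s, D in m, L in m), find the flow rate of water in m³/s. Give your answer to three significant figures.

Q ≈ 0.292 m³/s

Rearranging: Q = [h_f·C^1.852·D^4.8704 / (10.67·L)]^(1/1.852)
Q = [15.2·134^1.852·0.355^4.8704 / (10.67·781)]^0.540 = 0.2920 m³/s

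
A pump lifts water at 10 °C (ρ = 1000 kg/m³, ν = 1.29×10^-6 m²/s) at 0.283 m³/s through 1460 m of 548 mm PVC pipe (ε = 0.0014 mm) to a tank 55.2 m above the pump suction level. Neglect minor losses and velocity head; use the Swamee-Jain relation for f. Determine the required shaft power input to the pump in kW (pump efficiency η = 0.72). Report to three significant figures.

V = 4Q/(πD²) = 1.200 m/s; Re = 5.10×10^5; ε/D = 2.55×10^-6; f = 0.01309
h_f = f(L/D)V²/2g = 2.559 m
Total head H = z + h_f = 55.2 + 2.559 = 57.76 m
P_hyd = ρgQH = 1000·9.81·0.283·57.76 = 160.4 kW
P_shaft = P_hyd/η = 160.4/0.72 = 222.7 kW

P_shaft ≈ 223 kW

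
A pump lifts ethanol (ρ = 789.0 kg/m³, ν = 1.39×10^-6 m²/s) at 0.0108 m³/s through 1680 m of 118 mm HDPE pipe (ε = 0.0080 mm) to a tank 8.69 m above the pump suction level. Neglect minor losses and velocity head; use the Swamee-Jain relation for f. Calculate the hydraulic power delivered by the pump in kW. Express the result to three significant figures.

V = 4Q/(πD²) = 0.9876 m/s; Re = 8.38×10^4; ε/D = 6.78×10^-5; f = 0.01891
h_f = f(L/D)V²/2g = 13.38 m
Total head H = z + h_f = 8.69 + 13.38 = 22.07 m
P_hyd = ρgQH = 789.0·9.81·0.0108·22.07 = 1.845 kW

P_hyd ≈ 1.84 kW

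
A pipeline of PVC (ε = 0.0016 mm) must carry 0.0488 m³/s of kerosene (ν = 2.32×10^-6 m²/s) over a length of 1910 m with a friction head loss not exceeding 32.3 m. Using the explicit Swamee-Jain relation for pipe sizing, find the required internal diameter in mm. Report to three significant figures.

Swamee-Jain (Type III): D = 0.66·[ε^1.25·(LQ²/(gh_f))^4.75 + ν·Q^9.4·(L/(gh_f))^5.2]^0.04
LQ²/(gh_f) = 0.01435; L/(gh_f) = 6.028
Term 1 = ε^1.25·(…)^4.75 = 1.00×10^-16; Term 2 = ν·Q^9.4·(…)^5.2 = 1.24×10^-14
D = 0.66·(1.00×10^-16 + 1.24×10^-14)^0.04 = 0.1834 m = 183 mm
Check: V = 1.85 m/s, Re = 1.46×10^5, f = 0.01660, h_f = 30.1 m ≈ 32.3 m ✓

D ≈ 183 mm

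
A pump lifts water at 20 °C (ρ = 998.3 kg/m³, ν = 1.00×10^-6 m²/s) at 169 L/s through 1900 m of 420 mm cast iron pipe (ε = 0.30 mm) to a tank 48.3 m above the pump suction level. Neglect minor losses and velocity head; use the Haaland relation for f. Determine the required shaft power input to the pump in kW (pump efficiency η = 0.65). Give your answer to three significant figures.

P_shaft ≈ 139 kW

V = 4Q/(πD²) = 1.220 m/s; Re = 5.12×10^5; ε/D = 7.14×10^-4; f = 0.01880
h_f = f(L/D)V²/2g = 6.451 m
Total head H = z + h_f = 48.3 + 6.451 = 54.75 m
P_hyd = ρgQH = 998.3·9.81·0.169·54.75 = 90.62 kW
P_shaft = P_hyd/η = 90.62/0.65 = 139.4 kW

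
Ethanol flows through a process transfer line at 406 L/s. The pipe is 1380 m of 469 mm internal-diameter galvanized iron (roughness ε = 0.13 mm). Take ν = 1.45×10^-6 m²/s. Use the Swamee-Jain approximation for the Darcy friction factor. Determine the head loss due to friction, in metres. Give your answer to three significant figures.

V = 4Q/(πD²) = 4·0.406/(π·0.469²) = 2.350 m/s
Re = VD/ν = 2.350·0.469/1.45×10^-6 = 7.60×10^5 → turbulent
ε/D = 0.13/469 = 2.77×10^-4
Swamee-Jain: f = 0.01576
h_f = f(L/D)V²/(2g) = 0.01576·(1380/0.469)·2.350²/(2·9.81) = 13.06 m

h_f ≈ 13.1 m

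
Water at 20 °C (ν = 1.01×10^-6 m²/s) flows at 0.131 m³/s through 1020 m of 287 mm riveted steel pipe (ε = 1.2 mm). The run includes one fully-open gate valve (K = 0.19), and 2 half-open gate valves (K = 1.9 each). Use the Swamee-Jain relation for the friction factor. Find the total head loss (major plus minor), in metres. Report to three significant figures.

V = 4Q/(πD²) = 2.025 m/s; V²/2g = 0.2090 m
Re = 5.75×10^5, ε/D = 0.00418 → f = 0.02907 (Swamee-Jain)
Major: h_f = f(L/D)·V²/2g = 0.02907·3554·0.2090 = 21.59 m
Minor: ΣK = 3.99; h_m = ΣK·V²/2g = 0.8339 m
Total H_L = 21.59 + 0.8339 = 22.42 m

H_L ≈ 22.4 m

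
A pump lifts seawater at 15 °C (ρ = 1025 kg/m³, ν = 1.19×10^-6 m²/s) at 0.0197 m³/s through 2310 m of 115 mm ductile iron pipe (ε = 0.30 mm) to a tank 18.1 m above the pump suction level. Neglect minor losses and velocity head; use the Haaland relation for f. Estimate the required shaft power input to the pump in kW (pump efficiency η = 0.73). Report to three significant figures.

V = 4Q/(πD²) = 1.897 m/s; Re = 1.83×10^5; ε/D = 0.00261; f = 0.02593
h_f = f(L/D)V²/2g = 95.51 m
Total head H = z + h_f = 18.1 + 95.51 = 113.6 m
P_hyd = ρgQH = 1025·9.81·0.0197·113.6 = 22.50 kW
P_shaft = P_hyd/η = 22.50/0.73 = 30.83 kW

P_shaft ≈ 30.8 kW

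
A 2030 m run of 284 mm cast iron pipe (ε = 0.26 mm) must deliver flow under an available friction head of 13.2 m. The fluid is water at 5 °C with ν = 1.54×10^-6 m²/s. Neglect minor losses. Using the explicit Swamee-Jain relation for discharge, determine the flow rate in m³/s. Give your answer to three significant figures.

Q ≈ 0.0843 m³/s

Swamee-Jain (Type II): Q = -0.965·√(gD⁵h_f/L)·ln[ε/(3.7D) + √(3.17ν²L/(gD³h_f))]
√(gD⁵h_f/L) = √(9.81·0.284⁵·13.2/2030) = 0.01086
ε/(3.7D) = 2.47×10^-4; √(3.17ν²L/(gD³h_f)) = 7.17×10^-5
Q = -0.965·0.01086·ln(3.192×10^-4) = 0.08433 m³/s
Check: V = 1.33 m/s, Re = 2.46×10^5, f = 0.02060, h_f = 13.3 m ≈ 13.2 m ✓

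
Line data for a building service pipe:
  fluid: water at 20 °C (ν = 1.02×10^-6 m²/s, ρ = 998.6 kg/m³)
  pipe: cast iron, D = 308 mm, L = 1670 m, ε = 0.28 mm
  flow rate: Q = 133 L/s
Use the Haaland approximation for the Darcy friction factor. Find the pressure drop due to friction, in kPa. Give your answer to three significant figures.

V = 4Q/(πD²) = 4·0.133/(π·0.308²) = 1.785 m/s
Re = VD/ν = 1.785·0.308/1.02×10^-6 = 5.39×10^5 → turbulent
ε/D = 0.28/308 = 9.09×10^-4
Haaland: f = 0.01975
h_f = f(L/D)V²/(2g) = 0.01975·(1670/0.308)·1.785²/(2·9.81) = 17.39 m
Δp = ρg·h_f = 998.6·9.81·17.39 = 170.3 kPa

Δp ≈ 170 kPa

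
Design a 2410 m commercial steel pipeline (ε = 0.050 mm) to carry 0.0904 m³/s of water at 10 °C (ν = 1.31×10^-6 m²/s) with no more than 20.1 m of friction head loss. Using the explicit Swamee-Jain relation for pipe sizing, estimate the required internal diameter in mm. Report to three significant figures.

D ≈ 268 mm

Swamee-Jain (Type III): D = 0.66·[ε^1.25·(LQ²/(gh_f))^4.75 + ν·Q^9.4·(L/(gh_f))^5.2]^0.04
LQ²/(gh_f) = 0.09988; L/(gh_f) = 12.22
Term 1 = ε^1.25·(…)^4.75 = 7.44×10^-11; Term 2 = ν·Q^9.4·(…)^5.2 = 9.09×10^-11
D = 0.66·(7.44×10^-11 + 9.09×10^-11)^0.04 = 0.2681 m = 268 mm
Check: V = 1.60 m/s, Re = 3.28×10^5, f = 0.01604, h_f = 18.9 m ≈ 20.1 m ✓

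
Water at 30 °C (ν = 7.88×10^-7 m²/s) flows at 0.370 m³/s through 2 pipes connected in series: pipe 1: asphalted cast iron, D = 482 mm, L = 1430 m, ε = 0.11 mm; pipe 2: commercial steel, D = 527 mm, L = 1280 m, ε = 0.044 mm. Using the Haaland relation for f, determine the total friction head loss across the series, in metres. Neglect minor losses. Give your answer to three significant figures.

H ≈ 13.8 m

Pipe 1: V = 2.028 m/s, Re = 1.24×10^6, ε/D = 2.28×10^-4, f = 0.01477, h_1 = f(L/D)V²/2g = 9.181 m
Pipe 2: V = 1.696 m/s, Re = 1.13×10^6, ε/D = 8.35×10^-5, f = 0.01293, h_2 = f(L/D)V²/2g = 4.607 m
Series → Q common, losses add: H = Σh = 13.79 m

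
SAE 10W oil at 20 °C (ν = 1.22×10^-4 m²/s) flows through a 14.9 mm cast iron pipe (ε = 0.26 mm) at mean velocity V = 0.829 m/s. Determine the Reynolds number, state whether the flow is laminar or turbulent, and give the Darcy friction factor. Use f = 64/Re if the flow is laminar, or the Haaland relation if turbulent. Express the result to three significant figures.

Re = VD/ν = 0.8290·0.0149/1.22×10^-4 = 101
Re < 2300 → laminar → f = 64/Re = 0.6321

Re ≈ 101; laminar; f = 64/Re ≈ 0.632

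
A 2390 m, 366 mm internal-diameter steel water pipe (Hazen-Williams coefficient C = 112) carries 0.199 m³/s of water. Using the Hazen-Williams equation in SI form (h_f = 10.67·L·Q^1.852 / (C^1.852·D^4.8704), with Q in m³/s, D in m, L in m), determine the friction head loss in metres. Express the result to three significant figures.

h_f ≈ 27.5 m

h_f = 10.67·2390·0.199^1.852 / (112^1.852·0.366^4.8704) = 27.47 m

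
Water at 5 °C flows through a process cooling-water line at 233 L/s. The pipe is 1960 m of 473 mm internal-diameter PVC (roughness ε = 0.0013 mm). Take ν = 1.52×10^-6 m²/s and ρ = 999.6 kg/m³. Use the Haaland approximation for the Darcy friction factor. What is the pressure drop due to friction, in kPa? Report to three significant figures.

Δp ≈ 49.3 kPa

V = 4Q/(πD²) = 4·0.233/(π·0.473²) = 1.326 m/s
Re = VD/ν = 1.326·0.473/1.52×10^-6 = 4.13×10^5 → turbulent
ε/D = 0.0013/473 = 2.75×10^-6
Haaland: f = 0.01355
h_f = f(L/D)V²/(2g) = 0.01355·(1960/0.473)·1.326²/(2·9.81) = 5.032 m
Δp = ρg·h_f = 999.6·9.81·5.032 = 49.34 kPa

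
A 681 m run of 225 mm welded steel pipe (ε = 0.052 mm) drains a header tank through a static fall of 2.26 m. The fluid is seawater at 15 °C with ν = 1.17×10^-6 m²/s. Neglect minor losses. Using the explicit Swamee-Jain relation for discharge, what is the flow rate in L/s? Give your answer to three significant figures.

Q ≈ 36.3 L/s

Swamee-Jain (Type II): Q = -0.965·√(gD⁵h_f/L)·ln[ε/(3.7D) + √(3.17ν²L/(gD³h_f))]
√(gD⁵h_f/L) = √(9.81·0.225⁵·2.26/681) = 0.004333
ε/(3.7D) = 6.25×10^-5; √(3.17ν²L/(gD³h_f)) = 1.08×10^-4
Q = -0.965·0.004333·ln(1.706×10^-4) = 0.03628 m³/s
Check: V = 0.912 m/s, Re = 1.75×10^5, f = 0.01764, h_f = 2.26 m ≈ 2.26 m ✓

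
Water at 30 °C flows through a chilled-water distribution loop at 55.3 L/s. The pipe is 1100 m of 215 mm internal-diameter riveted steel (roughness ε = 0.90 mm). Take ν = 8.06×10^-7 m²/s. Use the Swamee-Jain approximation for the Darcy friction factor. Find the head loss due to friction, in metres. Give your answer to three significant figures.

V = 4Q/(πD²) = 4·0.0553/(π·0.215²) = 1.523 m/s
Re = VD/ν = 1.523·0.215/8.06×10^-7 = 4.06×10^5 → turbulent
ε/D = 0.90/215 = 0.00419
Swamee-Jain: f = 0.02918
h_f = f(L/D)V²/(2g) = 0.02918·(1100/0.215)·1.523²/(2·9.81) = 17.65 m

h_f ≈ 17.7 m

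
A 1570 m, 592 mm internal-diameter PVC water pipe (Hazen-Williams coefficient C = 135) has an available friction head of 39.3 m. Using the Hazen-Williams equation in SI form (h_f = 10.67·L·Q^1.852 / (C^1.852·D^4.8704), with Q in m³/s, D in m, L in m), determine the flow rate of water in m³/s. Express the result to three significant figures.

Rearranging: Q = [h_f·C^1.852·D^4.8704 / (10.67·L)]^(1/1.852)
Q = [39.3·135^1.852·0.592^4.8704 / (10.67·1570)]^0.540 = 1.293 m³/s

Q ≈ 1.29 m³/s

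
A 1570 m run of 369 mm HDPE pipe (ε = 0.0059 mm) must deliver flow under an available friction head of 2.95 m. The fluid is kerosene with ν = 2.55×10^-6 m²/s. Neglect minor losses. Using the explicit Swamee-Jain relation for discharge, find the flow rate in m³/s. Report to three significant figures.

Q ≈ 0.0952 m³/s

Swamee-Jain (Type II): Q = -0.965·√(gD⁵h_f/L)·ln[ε/(3.7D) + √(3.17ν²L/(gD³h_f))]
√(gD⁵h_f/L) = √(9.81·0.369⁵·2.95/1570) = 0.01123
ε/(3.7D) = 4.32×10^-6; √(3.17ν²L/(gD³h_f)) = 1.49×10^-4
Q = -0.965·0.01123·ln(1.535×10^-4) = 0.09516 m³/s
Check: V = 0.890 m/s, Re = 1.29×10^5, f = 0.01707, h_f = 2.93 m ≈ 2.95 m ✓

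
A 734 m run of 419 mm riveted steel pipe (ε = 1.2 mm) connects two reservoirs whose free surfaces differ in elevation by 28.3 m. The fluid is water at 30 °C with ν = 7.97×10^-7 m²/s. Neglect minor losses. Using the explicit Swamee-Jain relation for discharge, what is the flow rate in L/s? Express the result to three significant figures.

Q ≈ 482 L/s

Swamee-Jain (Type II): Q = -0.965·√(gD⁵h_f/L)·ln[ε/(3.7D) + √(3.17ν²L/(gD³h_f))]
√(gD⁵h_f/L) = √(9.81·0.419⁵·28.3/734) = 0.06989
ε/(3.7D) = 7.74×10^-4; √(3.17ν²L/(gD³h_f)) = 8.51×10^-6
Q = -0.965·0.06989·ln(7.826×10^-4) = 0.4824 m³/s
Check: V = 3.50 m/s, Re = 1.84×10^6, f = 0.02595, h_f = 28.4 m ≈ 28.3 m ✓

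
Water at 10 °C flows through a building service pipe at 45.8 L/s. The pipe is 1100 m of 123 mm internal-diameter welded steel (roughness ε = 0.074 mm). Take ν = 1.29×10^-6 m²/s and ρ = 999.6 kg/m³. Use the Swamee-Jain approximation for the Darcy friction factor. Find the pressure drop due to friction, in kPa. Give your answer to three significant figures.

V = 4Q/(πD²) = 4·0.0458/(π·0.123²) = 3.854 m/s
Re = VD/ν = 3.854·0.123/1.29×10^-6 = 3.68×10^5 → turbulent
ε/D = 0.074/123 = 6.02×10^-4
Swamee-Jain: f = 0.01866
h_f = f(L/D)V²/(2g) = 0.01866·(1100/0.123)·3.854²/(2·9.81) = 126.4 m
Δp = ρg·h_f = 999.6·9.81·126.4 = 1239 kPa

Δp ≈ 1240 kPa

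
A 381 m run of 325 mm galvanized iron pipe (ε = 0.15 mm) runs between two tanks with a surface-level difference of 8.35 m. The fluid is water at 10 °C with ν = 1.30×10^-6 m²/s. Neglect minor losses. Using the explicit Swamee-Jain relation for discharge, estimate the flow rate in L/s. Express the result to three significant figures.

Swamee-Jain (Type II): Q = -0.965·√(gD⁵h_f/L)·ln[ε/(3.7D) + √(3.17ν²L/(gD³h_f))]
√(gD⁵h_f/L) = √(9.81·0.325⁵·8.35/381) = 0.02792
ε/(3.7D) = 1.25×10^-4; √(3.17ν²L/(gD³h_f)) = 2.69×10^-5
Q = -0.965·0.02792·ln(1.517×10^-4) = 0.2369 m³/s
Check: V = 2.86 m/s, Re = 7.14×10^5, f = 0.01724, h_f = 8.40 m ≈ 8.35 m ✓

Q ≈ 237 L/s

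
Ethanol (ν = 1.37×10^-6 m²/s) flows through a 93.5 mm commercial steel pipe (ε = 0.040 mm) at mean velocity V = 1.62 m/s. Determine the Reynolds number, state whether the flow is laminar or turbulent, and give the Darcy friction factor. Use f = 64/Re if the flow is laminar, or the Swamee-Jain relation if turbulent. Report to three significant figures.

Re = VD/ν = 1.620·0.0935/1.37×10^-6 = 1.11×10^5
Re > 4000 → turbulent; ε/D = 4.28×10^-4
Swamee-Jain: f = 0.01983

Re ≈ 1.11×10^5; turbulent; f ≈ 0.0198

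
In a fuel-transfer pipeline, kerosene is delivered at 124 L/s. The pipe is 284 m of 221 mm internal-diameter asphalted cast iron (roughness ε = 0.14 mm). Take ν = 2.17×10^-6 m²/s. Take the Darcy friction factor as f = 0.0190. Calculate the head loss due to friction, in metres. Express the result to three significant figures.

h_f ≈ 13.0 m

V = 4Q/(πD²) = 4·0.124/(π·0.221²) = 3.233 m/s
h_f = f(L/D)V²/(2g) = 0.01900·(284/0.221)·3.233²/(2·9.81) = 13.00 m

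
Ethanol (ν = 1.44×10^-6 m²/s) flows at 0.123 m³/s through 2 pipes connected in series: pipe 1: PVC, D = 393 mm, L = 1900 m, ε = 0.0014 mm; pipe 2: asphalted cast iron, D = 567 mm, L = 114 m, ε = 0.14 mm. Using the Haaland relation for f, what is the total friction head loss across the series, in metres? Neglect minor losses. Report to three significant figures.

Pipe 1: V = 1.014 m/s, Re = 2.77×10^5, ε/D = 3.56×10^-6, f = 0.01459, h_1 = f(L/D)V²/2g = 3.696 m
Pipe 2: V = 0.4871 m/s, Re = 1.92×10^5, ε/D = 2.47×10^-4, f = 0.01727, h_2 = f(L/D)V²/2g = 0.04199 m
Series → Q common, losses add: H = Σh = 3.738 m

H ≈ 3.74 m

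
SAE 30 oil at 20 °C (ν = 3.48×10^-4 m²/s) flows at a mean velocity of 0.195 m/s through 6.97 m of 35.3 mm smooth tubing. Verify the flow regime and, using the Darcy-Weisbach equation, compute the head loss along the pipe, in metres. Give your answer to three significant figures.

Re = VD/ν = 0.195·0.03530/3.48×10^-4 = 19.8 → laminar (Re < 2300)
f = 64/Re = 3.236
h_f = f(L/D)V²/(2g) = 3.236·(6.97/0.03530)·0.195²/(2·9.81) = 1.238 m

h_f ≈ 1.24 m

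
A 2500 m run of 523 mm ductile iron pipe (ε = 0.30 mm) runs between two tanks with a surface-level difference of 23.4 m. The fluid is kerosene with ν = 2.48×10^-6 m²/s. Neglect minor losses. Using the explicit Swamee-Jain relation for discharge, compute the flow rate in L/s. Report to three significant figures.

Q ≈ 495 L/s

Swamee-Jain (Type II): Q = -0.965·√(gD⁵h_f/L)·ln[ε/(3.7D) + √(3.17ν²L/(gD³h_f))]
√(gD⁵h_f/L) = √(9.81·0.523⁵·23.4/2500) = 0.05994
ε/(3.7D) = 1.55×10^-4; √(3.17ν²L/(gD³h_f)) = 3.85×10^-5
Q = -0.965·0.05994·ln(1.936×10^-4) = 0.4946 m³/s
Check: V = 2.30 m/s, Re = 4.85×10^5, f = 0.01825, h_f = 23.6 m ≈ 23.4 m ✓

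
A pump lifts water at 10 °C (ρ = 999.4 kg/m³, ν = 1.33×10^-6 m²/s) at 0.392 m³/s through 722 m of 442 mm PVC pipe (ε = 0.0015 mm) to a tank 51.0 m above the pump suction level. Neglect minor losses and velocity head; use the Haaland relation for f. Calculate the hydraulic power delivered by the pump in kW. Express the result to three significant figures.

V = 4Q/(πD²) = 2.555 m/s; Re = 8.49×10^5; ε/D = 3.39×10^-6; f = 0.01196
h_f = f(L/D)V²/2g = 6.500 m
Total head H = z + h_f = 51.0 + 6.500 = 57.50 m
P_hyd = ρgQH = 999.4·9.81·0.392·57.50 = 221.0 kW

P_hyd ≈ 221 kW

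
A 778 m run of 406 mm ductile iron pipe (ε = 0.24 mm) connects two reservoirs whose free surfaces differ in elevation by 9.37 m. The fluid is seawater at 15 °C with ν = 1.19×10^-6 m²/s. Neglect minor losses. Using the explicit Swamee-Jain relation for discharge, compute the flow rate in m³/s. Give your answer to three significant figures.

Q ≈ 0.300 m³/s

Swamee-Jain (Type II): Q = -0.965·√(gD⁵h_f/L)·ln[ε/(3.7D) + √(3.17ν²L/(gD³h_f))]
√(gD⁵h_f/L) = √(9.81·0.406⁵·9.37/778) = 0.03610
ε/(3.7D) = 1.60×10^-4; √(3.17ν²L/(gD³h_f)) = 2.38×10^-5
Q = -0.965·0.03610·ln(1.836×10^-4) = 0.2997 m³/s
Check: V = 2.32 m/s, Re = 7.90×10^5, f = 0.01801, h_f = 9.43 m ≈ 9.37 m ✓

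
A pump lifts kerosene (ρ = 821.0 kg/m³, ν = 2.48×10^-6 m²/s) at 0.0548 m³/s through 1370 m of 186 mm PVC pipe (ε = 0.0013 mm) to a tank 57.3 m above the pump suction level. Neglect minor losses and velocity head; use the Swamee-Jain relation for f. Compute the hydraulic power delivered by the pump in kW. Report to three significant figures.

V = 4Q/(πD²) = 2.017 m/s; Re = 1.51×10^5; ε/D = 6.99×10^-6; f = 0.01647
h_f = f(L/D)V²/2g = 25.15 m
Total head H = z + h_f = 57.3 + 25.15 = 82.45 m
P_hyd = ρgQH = 821.0·9.81·0.0548·82.45 = 36.39 kW

P_hyd ≈ 36.4 kW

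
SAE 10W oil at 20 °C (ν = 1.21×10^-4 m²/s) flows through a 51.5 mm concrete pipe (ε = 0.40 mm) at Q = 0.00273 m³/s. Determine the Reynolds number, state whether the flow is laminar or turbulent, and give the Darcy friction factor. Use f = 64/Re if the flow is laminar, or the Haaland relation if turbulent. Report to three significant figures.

Re ≈ 558; laminar; f = 64/Re ≈ 0.115

V = 4Q/(πD²) = 1.311 m/s
Re = VD/ν = 1.311·0.0515/1.21×10^-4 = 558
Re < 2300 → laminar → f = 64/Re = 0.1147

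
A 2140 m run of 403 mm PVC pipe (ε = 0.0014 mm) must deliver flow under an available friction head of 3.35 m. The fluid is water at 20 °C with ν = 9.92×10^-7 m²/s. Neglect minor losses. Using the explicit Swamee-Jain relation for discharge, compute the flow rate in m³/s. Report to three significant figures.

Q ≈ 0.121 m³/s

Swamee-Jain (Type II): Q = -0.965·√(gD⁵h_f/L)·ln[ε/(3.7D) + √(3.17ν²L/(gD³h_f))]
√(gD⁵h_f/L) = √(9.81·0.403⁵·3.35/2140) = 0.01278
ε/(3.7D) = 9.39×10^-7; √(3.17ν²L/(gD³h_f)) = 5.57×10^-5
Q = -0.965·0.01278·ln(5.665×10^-5) = 0.1206 m³/s
Check: V = 0.945 m/s, Re = 3.84×10^5, f = 0.01378, h_f = 3.33 m ≈ 3.35 m ✓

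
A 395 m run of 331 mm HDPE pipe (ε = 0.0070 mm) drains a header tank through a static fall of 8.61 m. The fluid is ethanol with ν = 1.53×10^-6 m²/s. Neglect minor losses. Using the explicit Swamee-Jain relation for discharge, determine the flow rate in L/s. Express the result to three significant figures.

Swamee-Jain (Type II): Q = -0.965·√(gD⁵h_f/L)·ln[ε/(3.7D) + √(3.17ν²L/(gD³h_f))]
√(gD⁵h_f/L) = √(9.81·0.331⁵·8.61/395) = 0.02915
ε/(3.7D) = 5.72×10^-6; √(3.17ν²L/(gD³h_f)) = 3.09×10^-5
Q = -0.965·0.02915·ln(3.665×10^-5) = 0.2873 m³/s
Check: V = 3.34 m/s, Re = 7.22×10^5, f = 0.01268, h_f = 8.60 m ≈ 8.61 m ✓

Q ≈ 287 L/s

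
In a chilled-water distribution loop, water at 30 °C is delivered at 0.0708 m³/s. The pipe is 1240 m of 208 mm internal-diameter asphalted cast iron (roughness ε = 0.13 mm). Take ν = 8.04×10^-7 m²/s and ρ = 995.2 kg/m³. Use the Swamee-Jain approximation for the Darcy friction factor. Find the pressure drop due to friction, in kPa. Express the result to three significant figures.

V = 4Q/(πD²) = 4·0.0708/(π·0.208²) = 2.084 m/s
Re = VD/ν = 2.084·0.208/8.04×10^-7 = 5.39×10^5 → turbulent
ε/D = 0.13/208 = 6.25×10^-4
Swamee-Jain: f = 0.01846
h_f = f(L/D)V²/(2g) = 0.01846·(1240/0.208)·2.084²/(2·9.81) = 24.35 m
Δp = ρg·h_f = 995.2·9.81·24.35 = 237.7 kPa

Δp ≈ 238 kPa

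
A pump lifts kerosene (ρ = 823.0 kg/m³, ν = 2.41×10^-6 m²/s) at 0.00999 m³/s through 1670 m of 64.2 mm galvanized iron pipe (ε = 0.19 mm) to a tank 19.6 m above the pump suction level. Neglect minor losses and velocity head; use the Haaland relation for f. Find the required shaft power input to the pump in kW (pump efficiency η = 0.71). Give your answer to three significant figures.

V = 4Q/(πD²) = 3.086 m/s; Re = 8.22×10^4; ε/D = 0.00296; f = 0.02754
h_f = f(L/D)V²/2g = 347.7 m
Total head H = z + h_f = 19.6 + 347.7 = 367.3 m
P_hyd = ρgQH = 823.0·9.81·0.00999·367.3 = 29.63 kW
P_shaft = P_hyd/η = 29.63/0.71 = 41.73 kW

P_shaft ≈ 41.7 kW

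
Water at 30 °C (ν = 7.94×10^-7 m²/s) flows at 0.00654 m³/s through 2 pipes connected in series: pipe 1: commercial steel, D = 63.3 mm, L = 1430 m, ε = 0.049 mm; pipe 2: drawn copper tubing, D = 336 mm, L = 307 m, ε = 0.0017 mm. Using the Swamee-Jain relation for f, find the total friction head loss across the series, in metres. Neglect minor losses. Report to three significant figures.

H ≈ 102 m

Pipe 1: V = 2.078 m/s, Re = 1.66×10^5, ε/D = 7.74×10^-4, f = 0.02054, h_1 = f(L/D)V²/2g = 102.1 m
Pipe 2: V = 0.07376 m/s, Re = 3.12×10^4, ε/D = 5.06×10^-6, f = 0.02317, h_2 = f(L/D)V²/2g = 0.005870 m
Series → Q common, losses add: H = Σh = 102.1 m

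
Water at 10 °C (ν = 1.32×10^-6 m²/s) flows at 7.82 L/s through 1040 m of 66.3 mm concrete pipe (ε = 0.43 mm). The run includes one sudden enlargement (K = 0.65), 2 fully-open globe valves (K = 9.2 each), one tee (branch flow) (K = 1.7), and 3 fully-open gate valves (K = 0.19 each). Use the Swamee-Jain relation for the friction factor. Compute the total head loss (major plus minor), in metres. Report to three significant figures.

H_L ≈ 144 m

V = 4Q/(πD²) = 2.265 m/s; V²/2g = 0.2615 m
Re = 1.14×10^5, ε/D = 0.00649 → f = 0.03384 (Swamee-Jain)
Major: h_f = f(L/D)·V²/2g = 0.03384·15686·0.2615 = 138.8 m
Minor: ΣK = 21.3; h_m = ΣK·V²/2g = 5.575 m
Total H_L = 138.8 + 5.575 = 144.4 m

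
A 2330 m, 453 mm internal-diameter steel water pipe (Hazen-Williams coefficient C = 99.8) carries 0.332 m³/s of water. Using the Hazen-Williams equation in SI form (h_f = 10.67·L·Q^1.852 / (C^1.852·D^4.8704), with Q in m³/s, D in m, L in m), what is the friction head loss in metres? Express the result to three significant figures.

h_f ≈ 30.3 m

h_f = 10.67·2330·0.332^1.852 / (99.8^1.852·0.453^4.8704) = 30.28 m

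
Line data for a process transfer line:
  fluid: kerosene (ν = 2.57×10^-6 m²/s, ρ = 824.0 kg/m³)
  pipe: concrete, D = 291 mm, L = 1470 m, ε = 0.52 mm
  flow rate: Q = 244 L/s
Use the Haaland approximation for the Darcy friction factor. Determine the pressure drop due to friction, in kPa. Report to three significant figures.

Δp ≈ 650 kPa

V = 4Q/(πD²) = 4·0.244/(π·0.291²) = 3.669 m/s
Re = VD/ν = 3.669·0.291/2.57×10^-6 = 4.15×10^5 → turbulent
ε/D = 0.52/291 = 0.00179
Haaland: f = 0.02320
h_f = f(L/D)V²/(2g) = 0.02320·(1470/0.291)·3.669²/(2·9.81) = 80.39 m
Δp = ρg·h_f = 824.0·9.81·80.39 = 649.8 kPa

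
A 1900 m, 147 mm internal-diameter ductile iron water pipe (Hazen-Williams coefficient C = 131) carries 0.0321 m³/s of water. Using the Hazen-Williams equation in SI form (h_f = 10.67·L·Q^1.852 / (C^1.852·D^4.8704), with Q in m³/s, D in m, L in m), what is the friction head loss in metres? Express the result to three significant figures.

h_f ≈ 47.3 m

h_f = 10.67·1900·0.0321^1.852 / (131^1.852·0.147^4.8704) = 47.35 m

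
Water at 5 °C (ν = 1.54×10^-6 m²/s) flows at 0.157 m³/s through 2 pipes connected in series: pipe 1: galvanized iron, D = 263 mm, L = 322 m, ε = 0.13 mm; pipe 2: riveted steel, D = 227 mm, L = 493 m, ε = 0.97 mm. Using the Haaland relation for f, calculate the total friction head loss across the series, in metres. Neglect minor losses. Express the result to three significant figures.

H ≈ 57.8 m

Pipe 1: V = 2.890 m/s, Re = 4.94×10^5, ε/D = 4.94×10^-4, f = 0.01755, h_1 = f(L/D)V²/2g = 9.148 m
Pipe 2: V = 3.879 m/s, Re = 5.72×10^5, ε/D = 0.00427, f = 0.02920, h_2 = f(L/D)V²/2g = 48.64 m
Series → Q common, losses add: H = Σh = 57.79 m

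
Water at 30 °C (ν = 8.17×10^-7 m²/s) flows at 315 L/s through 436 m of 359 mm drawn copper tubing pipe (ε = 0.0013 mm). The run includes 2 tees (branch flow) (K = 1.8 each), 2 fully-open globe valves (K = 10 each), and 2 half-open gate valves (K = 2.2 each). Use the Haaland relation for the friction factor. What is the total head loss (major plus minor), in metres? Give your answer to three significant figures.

H_L ≈ 20.5 m

V = 4Q/(πD²) = 3.112 m/s; V²/2g = 0.4936 m
Re = 1.37×10^6, ε/D = 3.62×10^-6 → f = 0.01107 (Haaland)
Major: h_f = f(L/D)·V²/2g = 0.01107·1214·0.4936 = 6.639 m
Minor: ΣK = 28.0; h_m = ΣK·V²/2g = 13.82 m
Total H_L = 6.639 + 13.82 = 20.46 m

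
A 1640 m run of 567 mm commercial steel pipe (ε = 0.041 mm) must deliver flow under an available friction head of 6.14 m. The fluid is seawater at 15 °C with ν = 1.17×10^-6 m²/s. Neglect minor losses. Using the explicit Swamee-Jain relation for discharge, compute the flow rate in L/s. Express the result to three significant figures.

Swamee-Jain (Type II): Q = -0.965·√(gD⁵h_f/L)·ln[ε/(3.7D) + √(3.17ν²L/(gD³h_f))]
√(gD⁵h_f/L) = √(9.81·0.567⁵·6.14/1640) = 0.04639
ε/(3.7D) = 1.95×10^-5; √(3.17ν²L/(gD³h_f)) = 2.55×10^-5
Q = -0.965·0.04639·ln(4.500×10^-5) = 0.4481 m³/s
Check: V = 1.77 m/s, Re = 8.60×10^5, f = 0.01327, h_f = 6.16 m ≈ 6.14 m ✓

Q ≈ 448 L/s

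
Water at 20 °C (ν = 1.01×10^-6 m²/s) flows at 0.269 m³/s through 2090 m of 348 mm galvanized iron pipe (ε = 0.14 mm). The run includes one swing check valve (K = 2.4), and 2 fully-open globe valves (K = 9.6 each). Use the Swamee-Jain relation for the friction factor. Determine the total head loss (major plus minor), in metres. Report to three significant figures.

V = 4Q/(πD²) = 2.828 m/s; V²/2g = 0.4077 m
Re = 9.74×10^5, ε/D = 4.02×10^-4 → f = 0.01661 (Swamee-Jain)
Major: h_f = f(L/D)·V²/2g = 0.01661·6006·0.4077 = 40.68 m
Minor: ΣK = 21.6; h_m = ΣK·V²/2g = 8.806 m
Total H_L = 40.68 + 8.806 = 49.48 m

H_L ≈ 49.5 m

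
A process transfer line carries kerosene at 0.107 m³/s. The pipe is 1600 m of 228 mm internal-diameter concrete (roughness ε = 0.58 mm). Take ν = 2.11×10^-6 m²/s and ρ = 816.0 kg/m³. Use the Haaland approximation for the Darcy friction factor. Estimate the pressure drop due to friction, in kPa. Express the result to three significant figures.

Δp ≈ 502 kPa

V = 4Q/(πD²) = 4·0.107/(π·0.228²) = 2.621 m/s
Re = VD/ν = 2.621·0.228/2.11×10^-6 = 2.83×10^5 → turbulent
ε/D = 0.58/228 = 0.00254
Haaland: f = 0.02552
h_f = f(L/D)V²/(2g) = 0.02552·(1600/0.228)·2.621²/(2·9.81) = 62.69 m
Δp = ρg·h_f = 816.0·9.81·62.69 = 501.9 kPa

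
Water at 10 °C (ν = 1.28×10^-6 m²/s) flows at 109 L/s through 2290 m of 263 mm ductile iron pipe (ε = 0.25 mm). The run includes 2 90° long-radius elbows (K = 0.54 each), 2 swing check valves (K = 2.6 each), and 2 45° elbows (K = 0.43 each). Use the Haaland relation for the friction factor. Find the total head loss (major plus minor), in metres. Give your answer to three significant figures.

H_L ≈ 37.3 m

V = 4Q/(πD²) = 2.006 m/s; V²/2g = 0.2052 m
Re = 4.12×10^5, ε/D = 9.51×10^-4 → f = 0.02009 (Haaland)
Major: h_f = f(L/D)·V²/2g = 0.02009·8707·0.2052 = 35.88 m
Minor: ΣK = 7.14; h_m = ΣK·V²/2g = 1.465 m
Total H_L = 35.88 + 1.465 = 37.35 m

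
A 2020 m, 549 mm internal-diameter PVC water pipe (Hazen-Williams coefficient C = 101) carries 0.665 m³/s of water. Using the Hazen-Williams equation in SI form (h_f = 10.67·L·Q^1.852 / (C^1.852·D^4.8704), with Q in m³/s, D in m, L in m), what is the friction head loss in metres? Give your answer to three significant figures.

h_f ≈ 36.5 m

h_f = 10.67·2020·0.665^1.852 / (101^1.852·0.549^4.8704) = 36.46 m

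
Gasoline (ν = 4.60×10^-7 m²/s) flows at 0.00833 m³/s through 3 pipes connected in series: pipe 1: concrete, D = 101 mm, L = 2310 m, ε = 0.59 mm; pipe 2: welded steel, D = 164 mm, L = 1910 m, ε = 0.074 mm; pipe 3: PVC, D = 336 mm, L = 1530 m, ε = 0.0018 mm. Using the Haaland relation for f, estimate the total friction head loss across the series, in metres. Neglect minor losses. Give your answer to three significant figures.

H ≈ 42.4 m

Pipe 1: V = 1.040 m/s, Re = 2.28×10^5, ε/D = 0.00584, f = 0.03226, h_1 = f(L/D)V²/2g = 40.65 m
Pipe 2: V = 0.3943 m/s, Re = 1.41×10^5, ε/D = 4.51×10^-4, f = 0.01905, h_2 = f(L/D)V²/2g = 1.758 m
Pipe 3: V = 0.09395 m/s, Re = 6.86×10^4, ε/D = 5.36×10^-6, f = 0.01933, h_3 = f(L/D)V²/2g = 0.03959 m
Series → Q common, losses add: H = Σh = 42.45 m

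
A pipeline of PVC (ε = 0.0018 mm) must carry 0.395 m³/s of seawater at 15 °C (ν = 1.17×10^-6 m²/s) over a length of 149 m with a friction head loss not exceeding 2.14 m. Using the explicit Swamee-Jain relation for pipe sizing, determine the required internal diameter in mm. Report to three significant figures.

D ≈ 405 mm

Swamee-Jain (Type III): D = 0.66·[ε^1.25·(LQ²/(gh_f))^4.75 + ν·Q^9.4·(L/(gh_f))^5.2]^0.04
LQ²/(gh_f) = 1.107; L/(gh_f) = 7.097
Term 1 = ε^1.25·(…)^4.75 = 1.07×10^-7; Term 2 = ν·Q^9.4·(…)^5.2 = 5.03×10^-6
D = 0.66·(1.07×10^-7 + 5.03×10^-6)^0.04 = 0.4055 m = 405 mm
Check: V = 3.06 m/s, Re = 1.06×10^6, f = 0.01161, h_f = 2.03 m ≈ 2.14 m ✓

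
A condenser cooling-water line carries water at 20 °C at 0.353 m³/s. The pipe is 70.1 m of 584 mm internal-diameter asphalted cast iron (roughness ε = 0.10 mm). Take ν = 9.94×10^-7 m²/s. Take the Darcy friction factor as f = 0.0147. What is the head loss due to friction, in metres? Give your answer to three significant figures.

V = 4Q/(πD²) = 4·0.353/(π·0.584²) = 1.318 m/s
h_f = f(L/D)V²/(2g) = 0.01470·(70.1/0.584)·1.318²/(2·9.81) = 0.1562 m

h_f ≈ 0.156 m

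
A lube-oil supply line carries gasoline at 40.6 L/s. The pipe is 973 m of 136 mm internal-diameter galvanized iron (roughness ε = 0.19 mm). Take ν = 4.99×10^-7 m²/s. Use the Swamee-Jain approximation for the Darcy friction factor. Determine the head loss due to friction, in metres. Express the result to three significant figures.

h_f ≈ 61.9 m

V = 4Q/(πD²) = 4·0.0406/(π·0.136²) = 2.795 m/s
Re = VD/ν = 2.795·0.136/4.99×10^-7 = 7.62×10^5 → turbulent
ε/D = 0.19/136 = 0.00140
Swamee-Jain: f = 0.02175
h_f = f(L/D)V²/(2g) = 0.02175·(973/0.136)·2.795²/(2·9.81) = 61.94 m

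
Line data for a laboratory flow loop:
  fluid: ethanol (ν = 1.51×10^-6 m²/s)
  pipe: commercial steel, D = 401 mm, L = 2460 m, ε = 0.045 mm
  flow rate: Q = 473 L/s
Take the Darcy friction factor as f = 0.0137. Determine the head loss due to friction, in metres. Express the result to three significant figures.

V = 4Q/(πD²) = 4·0.473/(π·0.401²) = 3.745 m/s
h_f = f(L/D)V²/(2g) = 0.01370·(2460/0.401)·3.745²/(2·9.81) = 60.09 m

h_f ≈ 60.1 m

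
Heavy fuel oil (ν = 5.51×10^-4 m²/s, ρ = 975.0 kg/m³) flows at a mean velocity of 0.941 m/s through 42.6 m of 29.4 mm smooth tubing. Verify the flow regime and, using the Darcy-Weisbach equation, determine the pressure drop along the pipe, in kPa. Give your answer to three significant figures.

Δp ≈ 797 kPa

Re = VD/ν = 0.941·0.02940/5.51×10^-4 = 50.2 → laminar (Re < 2300)
f = 64/Re = 1.275
h_f = f(L/D)V²/(2g) = 1.275·(42.6/0.02940)·0.941²/(2·9.81) = 83.36 m
Δp = ρg·h_f = 975.0·9.81·83.36 = 797.3 kPa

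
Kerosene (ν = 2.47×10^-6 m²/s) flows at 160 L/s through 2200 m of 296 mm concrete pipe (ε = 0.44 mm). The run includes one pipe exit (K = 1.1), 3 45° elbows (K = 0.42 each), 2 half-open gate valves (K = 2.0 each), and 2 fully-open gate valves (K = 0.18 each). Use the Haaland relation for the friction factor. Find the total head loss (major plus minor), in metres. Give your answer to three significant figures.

H_L ≈ 47.8 m

V = 4Q/(πD²) = 2.325 m/s; V²/2g = 0.2755 m
Re = 2.79×10^5, ε/D = 0.00149 → f = 0.02242 (Haaland)
Major: h_f = f(L/D)·V²/2g = 0.02242·7432·0.2755 = 45.91 m
Minor: ΣK = 6.72; h_m = ΣK·V²/2g = 1.852 m
Total H_L = 45.91 + 1.852 = 47.76 m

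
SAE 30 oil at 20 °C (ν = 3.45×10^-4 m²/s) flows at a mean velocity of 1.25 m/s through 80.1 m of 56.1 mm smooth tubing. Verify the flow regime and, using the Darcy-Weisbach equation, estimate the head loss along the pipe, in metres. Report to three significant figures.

h_f ≈ 35.8 m

Re = VD/ν = 1.25·0.05610/3.45×10^-4 = 203 → laminar (Re < 2300)
f = 64/Re = 0.3149
h_f = f(L/D)V²/(2g) = 0.3149·(80.1/0.05610)·1.25²/(2·9.81) = 35.80 m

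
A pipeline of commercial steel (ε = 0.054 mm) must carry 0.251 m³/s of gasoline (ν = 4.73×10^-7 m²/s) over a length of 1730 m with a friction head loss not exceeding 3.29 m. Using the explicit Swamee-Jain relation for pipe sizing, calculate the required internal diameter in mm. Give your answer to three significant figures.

Swamee-Jain (Type III): D = 0.66·[ε^1.25·(LQ²/(gh_f))^4.75 + ν·Q^9.4·(L/(gh_f))^5.2]^0.04
LQ²/(gh_f) = 3.377; L/(gh_f) = 53.60
Term 1 = ε^1.25·(…)^4.75 = 0.00150; Term 2 = ν·Q^9.4·(…)^5.2 = 0.00106
D = 0.66·(0.00150 + 0.00106)^0.04 = 0.5198 m = 520 mm
Check: V = 1.18 m/s, Re = 1.30×10^6, f = 0.01330, h_f = 3.16 m ≈ 3.29 m ✓

D ≈ 520 mm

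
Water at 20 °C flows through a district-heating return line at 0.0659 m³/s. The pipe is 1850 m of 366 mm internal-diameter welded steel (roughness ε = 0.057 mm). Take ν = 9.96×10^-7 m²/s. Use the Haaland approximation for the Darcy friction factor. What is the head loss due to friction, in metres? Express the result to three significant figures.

V = 4Q/(πD²) = 4·0.0659/(π·0.366²) = 0.6264 m/s
Re = VD/ν = 0.6264·0.366/9.96×10^-7 = 2.30×10^5 → turbulent
ε/D = 0.057/366 = 1.56×10^-4
Haaland: f = 0.01625
h_f = f(L/D)V²/(2g) = 0.01625·(1850/0.366)·0.6264²/(2·9.81) = 1.643 m

h_f ≈ 1.64 m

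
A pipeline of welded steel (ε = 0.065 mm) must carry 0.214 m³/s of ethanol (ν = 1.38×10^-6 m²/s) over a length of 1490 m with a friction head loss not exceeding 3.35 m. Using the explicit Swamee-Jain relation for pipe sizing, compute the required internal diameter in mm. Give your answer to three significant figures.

Swamee-Jain (Type III): D = 0.66·[ε^1.25·(LQ²/(gh_f))^4.75 + ν·Q^9.4·(L/(gh_f))^5.2]^0.04
LQ²/(gh_f) = 2.076; L/(gh_f) = 45.34
Term 1 = ε^1.25·(…)^4.75 = 1.88×10^-4; Term 2 = ν·Q^9.4·(…)^5.2 = 2.88×10^-4
D = 0.66·(1.88×10^-4 + 2.88×10^-4)^0.04 = 0.4860 m = 486 mm
Check: V = 1.15 m/s, Re = 4.06×10^5, f = 0.01518, h_f = 3.16 m ≈ 3.35 m ✓

D ≈ 486 mm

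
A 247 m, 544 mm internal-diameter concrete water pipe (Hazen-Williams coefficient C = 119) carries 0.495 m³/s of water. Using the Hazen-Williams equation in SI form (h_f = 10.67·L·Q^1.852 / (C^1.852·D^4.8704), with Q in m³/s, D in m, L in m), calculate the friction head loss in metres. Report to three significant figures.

h_f ≈ 1.99 m

h_f = 10.67·247·0.495^1.852 / (119^1.852·0.544^4.8704) = 1.991 m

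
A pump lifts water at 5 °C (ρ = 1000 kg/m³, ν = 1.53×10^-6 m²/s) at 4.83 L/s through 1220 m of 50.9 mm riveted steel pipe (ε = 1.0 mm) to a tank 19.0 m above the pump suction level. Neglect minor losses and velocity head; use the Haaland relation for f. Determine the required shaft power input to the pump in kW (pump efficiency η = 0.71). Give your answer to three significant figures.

P_shaft ≈ 23.7 kW

V = 4Q/(πD²) = 2.374 m/s; Re = 7.90×10^4; ε/D = 0.0196; f = 0.04889
h_f = f(L/D)V²/2g = 336.5 m
Total head H = z + h_f = 19.0 + 336.5 = 355.5 m
P_hyd = ρgQH = 1000·9.81·0.00483·355.5 = 16.84 kW
P_shaft = P_hyd/η = 16.84/0.71 = 23.72 kW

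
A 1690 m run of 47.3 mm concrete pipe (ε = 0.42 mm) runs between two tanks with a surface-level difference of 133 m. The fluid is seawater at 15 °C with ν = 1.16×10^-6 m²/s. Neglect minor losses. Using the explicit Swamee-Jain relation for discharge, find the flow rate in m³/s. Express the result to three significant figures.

Swamee-Jain (Type II): Q = -0.965·√(gD⁵h_f/L)·ln[ε/(3.7D) + √(3.17ν²L/(gD³h_f))]
√(gD⁵h_f/L) = √(9.81·0.0473⁵·133/1690) = 4.275×10^-4
ε/(3.7D) = 0.00240; √(3.17ν²L/(gD³h_f)) = 2.28×10^-4
Q = -0.965·4.275×10^-4·ln(0.002628) = 0.002451 m³/s
Check: V = 1.39 m/s, Re = 5.69×10^4, f = 0.03790, h_f = 134 m ≈ 133 m ✓

Q ≈ 0.00245 m³/s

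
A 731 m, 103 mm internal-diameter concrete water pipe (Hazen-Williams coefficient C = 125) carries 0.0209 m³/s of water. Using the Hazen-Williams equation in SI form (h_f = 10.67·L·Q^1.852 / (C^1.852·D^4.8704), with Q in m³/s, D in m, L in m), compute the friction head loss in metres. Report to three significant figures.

h_f = 10.67·731·0.0209^1.852 / (125^1.852·0.103^4.8704) = 50.74 m

h_f ≈ 50.7 m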